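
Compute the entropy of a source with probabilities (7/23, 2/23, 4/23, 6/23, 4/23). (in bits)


H = -sum(p_i * log2(p_i)). Terms: -(7/23)*log2(7/23) = 0.522324; -(2/23)*log2(2/23) = 0.306397; -(4/23)*log2(4/23) = 0.438880; -(6/23)*log2(6/23) = 0.505722; -(4/23)*log2(4/23) = 0.438880. H = 0.522324 + 0.306397 + 0.438880 + 0.505722 + 0.438880 = 2.2122

2.2122 bits


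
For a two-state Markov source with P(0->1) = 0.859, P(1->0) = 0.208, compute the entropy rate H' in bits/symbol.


Stationary distribution: pi_0 = p10/(p01+p10) = 0.1949, pi_1 = 0.8051. Entropy rate H' = pi_0*H(p01) + pi_1*H(p10) = 0.1949*0.5869 + 0.8051*0.7376 = 0.7082

0.7082 bits/symbol


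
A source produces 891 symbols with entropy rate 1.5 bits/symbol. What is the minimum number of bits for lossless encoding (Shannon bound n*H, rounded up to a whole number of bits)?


Minimum bits >= n * H = 891 * 1.5 = 1336.5, rounded up to a whole number of bits = 1337

1337 bits


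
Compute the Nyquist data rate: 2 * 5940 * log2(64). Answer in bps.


Rate = 2 * B * log2(M) = 2 * 5940 * 6.0 = 71280.0

71280.0 bps


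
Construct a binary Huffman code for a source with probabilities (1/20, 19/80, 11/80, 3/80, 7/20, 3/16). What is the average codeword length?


Huffman construction (repeatedly merge the two least-probable nodes; each merge adds 1 bit to every symbol beneath it): 3/80 + 1/20 = 7/80; 7/80 + 11/80 = 9/40; 3/16 + 9/40 = 33/80; 19/80 + 7/20 = 47/80; 33/80 + 47/80 = 1. Resulting codeword lengths (in the order the probabilities were given): (4, 2, 3, 4, 2, 2). L_avg = sum(p_i * l_i) = 1/20*4 + 19/80*2 + 11/80*3 + 3/80*4 + 7/20*2 + 3/16*2 = 37/16 = 2.3125

2.3125 bits


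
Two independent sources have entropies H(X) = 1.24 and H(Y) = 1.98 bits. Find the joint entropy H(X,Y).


For independent variables, H(X,Y) = H(X) + H(Y) = 1.24 + 1.98 = 3.22

3.22 bits


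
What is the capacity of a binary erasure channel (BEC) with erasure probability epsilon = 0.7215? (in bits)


C = 1 - epsilon = 1 - 0.7215 = 0.2785

0.2785 bits


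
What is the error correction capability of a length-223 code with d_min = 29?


Correction capability = floor((d-1)/2) = floor((29-1)/2) = 14

14 errors


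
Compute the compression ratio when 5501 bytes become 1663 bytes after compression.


Ratio = original / compressed = 5501 / 1663 = 3.3079

3.3079


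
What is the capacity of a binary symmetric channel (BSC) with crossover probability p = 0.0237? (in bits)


H(p) = -p*log2(p) - (1-p)*log2(1-p) = -0.0237*log2(0.0237) - 0.9763*log2(0.9763) = 0.127956 + 0.033783 = 0.1617. C = 1 - H(p) = 1 - 0.1617 = 0.8383

0.8383 bits


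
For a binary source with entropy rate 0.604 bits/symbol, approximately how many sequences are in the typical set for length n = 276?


log2|A_typical| = nH = 276 * 0.604 = 166.704, so |A_typical| ~ 2^166.704 = 1.524e+50

1.524e+50


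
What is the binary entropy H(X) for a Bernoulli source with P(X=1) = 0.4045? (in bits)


H = -p*log2(p) - (1-p)*log2(1-p). -0.4045*log2(0.4045) = 0.528191; -0.5955*log2(0.5955) = 0.445331. H = 0.528191 + 0.445331 = 0.9735

0.9735 bits


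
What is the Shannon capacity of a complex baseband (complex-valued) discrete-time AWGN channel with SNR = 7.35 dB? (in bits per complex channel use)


SNR_linear = 10^(7.35/10) = 5.4325; C = log2(1 + SNR_linear) = log2(1 + 5.4325) = 2.6854

2.6854 bits/channel use


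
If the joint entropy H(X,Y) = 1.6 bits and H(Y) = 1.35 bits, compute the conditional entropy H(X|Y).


H(X|Y) = H(X,Y) - H(Y) = 1.6 - 1.35 = 0.25

0.25 bits


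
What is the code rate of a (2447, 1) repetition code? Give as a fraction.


Rate = k/n = 1/2447

1/2447


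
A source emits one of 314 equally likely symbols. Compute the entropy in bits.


H = log2(n) = log2(314) = 8.2946

8.2946 bits


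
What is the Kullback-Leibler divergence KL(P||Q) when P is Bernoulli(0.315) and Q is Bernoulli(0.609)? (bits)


KL = p*log2(p/q) + (1-p)*log2((1-p)/(1-q)) = 0.315*log2(0.315/0.609) + 0.685*log2(0.685/0.391) = 0.2545

0.2545 bits


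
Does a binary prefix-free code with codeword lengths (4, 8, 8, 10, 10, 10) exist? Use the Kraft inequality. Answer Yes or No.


Kraft sum = sum(2^(-l_i)) = 0.0732, need <= 1. Result: satisfied (a binary prefix-free code with these lengths exists)

Yes


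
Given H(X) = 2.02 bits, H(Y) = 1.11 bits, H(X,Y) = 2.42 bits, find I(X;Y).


I(X;Y) = H(X) + H(Y) - H(X,Y) = 2.02 + 1.11 - 2.42 = 0.71

0.71 bits


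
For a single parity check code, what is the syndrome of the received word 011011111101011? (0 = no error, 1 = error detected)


Syndrome = XOR of all bits = 0 XOR 1 XOR 1 XOR 0 XOR 1 XOR 1 XOR 1 XOR 1 XOR 1 XOR 1 XOR 0 XOR 1 XOR 0 XOR 1 XOR 1 = 1

1


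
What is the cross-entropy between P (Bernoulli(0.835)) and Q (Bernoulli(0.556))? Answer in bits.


H(P,Q) = -p*log2(q) - (1-p)*log2(1-q). -0.835*log2(0.556) = 0.707114; -0.165*log2(0.444) = 0.193276. H(P,Q) = 0.707114 + 0.193276 = 0.9004

0.9004 bits


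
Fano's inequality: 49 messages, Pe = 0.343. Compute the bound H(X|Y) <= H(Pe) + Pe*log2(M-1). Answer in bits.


H(Pe) = -Pe*log2(Pe) - (1-Pe)*log2(1-Pe) = -0.343*log2(0.343) - 0.657*log2(0.657) = 0.529496 + 0.398165 = 0.9277. Pe*log2(M-1) = 0.343*log2(48) = 1.915642. Bound = H(Pe) + Pe*log2(M-1) = 0.529496 + 0.398165 + 1.915642 = 2.8433

2.8433 bits


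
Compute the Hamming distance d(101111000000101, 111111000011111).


Count differing positions: . ^ . . . . . . . . ^ ^ . ^ . = 4 differences

4


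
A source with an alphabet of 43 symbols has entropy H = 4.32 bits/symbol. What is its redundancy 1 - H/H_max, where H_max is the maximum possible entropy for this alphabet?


H_max = log2(K) = log2(43) = 5.4263 bits/symbol. Redundancy = 1 - H/H_max = 1 - 4.32/5.4263 = 1 - 0.7961 = 0.2039

0.2039


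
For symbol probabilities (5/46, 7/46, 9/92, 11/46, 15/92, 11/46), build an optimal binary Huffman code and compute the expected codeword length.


Huffman construction (repeatedly merge the two least-probable nodes; each merge adds 1 bit to every symbol beneath it): 9/92 + 5/46 = 19/92; 7/46 + 15/92 = 29/92; 19/92 + 11/46 = 41/92; 11/46 + 29/92 = 51/92; 41/92 + 51/92 = 1. Resulting codeword lengths (in the order the probabilities were given): (3, 3, 3, 2, 3, 2). L_avg = sum(p_i * l_i) = 5/46*3 + 7/46*3 + 9/92*3 + 11/46*2 + 15/92*3 + 11/46*2 = 58/23 = 2.5217

2.5217 bits


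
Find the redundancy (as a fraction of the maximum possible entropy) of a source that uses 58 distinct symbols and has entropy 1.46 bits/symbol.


H_max = log2(K) = log2(58) = 5.858 bits/symbol. Redundancy = 1 - H/H_max = 1 - 1.46/5.858 = 1 - 0.2492 = 0.7508

0.7508


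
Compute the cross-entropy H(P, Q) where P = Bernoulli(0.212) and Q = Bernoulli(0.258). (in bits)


H(P,Q) = -p*log2(q) - (1-p)*log2(1-q). -0.212*log2(0.258) = 0.414366; -0.788*log2(0.742) = 0.339241. H(P,Q) = 0.414366 + 0.339241 = 0.7536

0.7536 bits


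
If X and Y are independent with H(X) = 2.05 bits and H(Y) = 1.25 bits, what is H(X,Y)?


For independent variables, H(X,Y) = H(X) + H(Y) = 2.05 + 1.25 = 3.3

3.3 bits


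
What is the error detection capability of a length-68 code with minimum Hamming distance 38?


Detection capability = d_min - 1 = 38 - 1 = 37

37 errors


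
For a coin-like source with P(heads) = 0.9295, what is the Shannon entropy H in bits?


H = -p*log2(p) - (1-p)*log2(1-p). -0.9295*log2(0.9295) = 0.098037; -0.0705*log2(0.0705) = 0.269749. H = 0.098037 + 0.269749 = 0.3678

0.3678 bits


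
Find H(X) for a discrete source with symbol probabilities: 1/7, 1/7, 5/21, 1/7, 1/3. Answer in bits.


H = -sum(p_i * log2(p_i)). Terms: -(1/7)*log2(1/7) = 0.401051; -(1/7)*log2(1/7) = 0.401051; -(5/21)*log2(5/21) = 0.492950; -(1/7)*log2(1/7) = 0.401051; -(1/3)*log2(1/3) = 0.528321. H = 0.401051 + 0.401051 + 0.492950 + 0.401051 + 0.528321 = 2.2244

2.2244 bits


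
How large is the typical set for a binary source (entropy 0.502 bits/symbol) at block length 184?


log2|A_typical| = nH = 184 * 0.502 = 92.368, so |A_typical| ~ 2^92.368 = 6.391e+27

6.391e+27


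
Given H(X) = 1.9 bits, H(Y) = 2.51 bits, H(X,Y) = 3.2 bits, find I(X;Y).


I(X;Y) = H(X) + H(Y) - H(X,Y) = 1.9 + 2.51 - 3.2 = 1.21

1.21 bits


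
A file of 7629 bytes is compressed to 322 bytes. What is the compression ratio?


Ratio = original / compressed = 7629 / 322 = 23.6925

23.6925


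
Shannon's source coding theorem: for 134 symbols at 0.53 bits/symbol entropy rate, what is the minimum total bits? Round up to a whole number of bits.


Minimum bits >= n * H = 134 * 0.53 = 71.02, rounded up to a whole number of bits = 72

72 bits


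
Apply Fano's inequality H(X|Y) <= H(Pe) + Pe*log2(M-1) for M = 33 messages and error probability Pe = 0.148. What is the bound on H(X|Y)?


H(Pe) = -Pe*log2(Pe) - (1-Pe)*log2(1-Pe) = -0.148*log2(0.148) - 0.852*log2(0.852) = 0.407937 + 0.196876 = 0.6048. Pe*log2(M-1) = 0.148*log2(32) = 0.740000. Bound = H(Pe) + Pe*log2(M-1) = 0.407937 + 0.196876 + 0.740000 = 1.3448

1.3448 bits


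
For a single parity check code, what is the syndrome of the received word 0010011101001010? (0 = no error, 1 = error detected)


Syndrome = XOR of all bits = 0 XOR 0 XOR 1 XOR 0 XOR 0 XOR 1 XOR 1 XOR 1 XOR 0 XOR 1 XOR 0 XOR 0 XOR 1 XOR 0 XOR 1 XOR 0 = 1

1


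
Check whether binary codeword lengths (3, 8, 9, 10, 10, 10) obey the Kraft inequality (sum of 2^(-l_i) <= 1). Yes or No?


Kraft sum = sum(2^(-l_i)) = 0.1338, need <= 1. Result: satisfied (a binary prefix-free code with these lengths exists)

Yes


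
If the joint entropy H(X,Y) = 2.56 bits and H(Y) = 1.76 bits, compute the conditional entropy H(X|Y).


H(X|Y) = H(X,Y) - H(Y) = 2.56 - 1.76 = 0.8

0.8 bits


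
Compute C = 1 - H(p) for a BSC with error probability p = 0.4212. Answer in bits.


H(p) = -p*log2(p) - (1-p)*log2(1-p) = -0.4212*log2(0.4212) - 0.5788*log2(0.5788) = 0.525414 + 0.456594 = 0.982. C = 1 - H(p) = 1 - 0.982 = 0.018

0.018 bits


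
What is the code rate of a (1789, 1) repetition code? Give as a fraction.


Rate = k/n = 1/1789

1/1789


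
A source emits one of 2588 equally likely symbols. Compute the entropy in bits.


H = log2(n) = log2(2588) = 11.3376

11.3376 bits


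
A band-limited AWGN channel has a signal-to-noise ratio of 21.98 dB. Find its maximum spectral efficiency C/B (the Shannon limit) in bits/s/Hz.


SNR_linear = 10^(21.98/10) = 157.7611; C/B = log2(1 + SNR_linear) = log2(1 + 157.7611) = 7.3107

7.3107 bits/s/Hz


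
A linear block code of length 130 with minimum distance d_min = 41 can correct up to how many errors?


Correction capability = floor((d-1)/2) = floor((41-1)/2) = 20

20 errors


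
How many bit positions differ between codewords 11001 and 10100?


Count differing positions: . ^ ^ . ^ = 3 differences

3


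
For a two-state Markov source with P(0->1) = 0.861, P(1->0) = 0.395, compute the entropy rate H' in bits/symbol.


Stationary distribution: pi_0 = p10/(p01+p10) = 0.3145, pi_1 = 0.6855. Entropy rate H' = pi_0*H(p01) + pi_1*H(p10) = 0.3145*0.5816 + 0.6855*0.968 = 0.8465

0.8465 bits/symbol


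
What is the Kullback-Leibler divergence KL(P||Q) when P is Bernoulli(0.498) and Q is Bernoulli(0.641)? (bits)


KL = p*log2(p/q) + (1-p)*log2((1-p)/(1-q)) = 0.498*log2(0.498/0.641) + 0.502*log2(0.502/0.359) = 0.0615

0.0615 bits


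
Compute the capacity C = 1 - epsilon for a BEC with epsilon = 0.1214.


C = 1 - epsilon = 1 - 0.1214 = 0.8786

0.8786 bits


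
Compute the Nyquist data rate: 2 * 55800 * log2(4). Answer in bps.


Rate = 2 * B * log2(M) = 2 * 55800 * 2.0 = 223200.0

223200.0 bps


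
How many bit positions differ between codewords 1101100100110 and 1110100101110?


Count differing positions: . . ^ ^ . . . . . ^ . . . = 3 differences

3


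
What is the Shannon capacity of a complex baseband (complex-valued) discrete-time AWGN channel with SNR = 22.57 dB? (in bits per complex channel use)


SNR_linear = 10^(22.57/10) = 180.7174; C = log2(1 + SNR_linear) = log2(1 + 180.7174) = 7.5056

7.5056 bits/channel use


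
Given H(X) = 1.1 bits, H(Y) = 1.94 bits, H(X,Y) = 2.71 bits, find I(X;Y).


I(X;Y) = H(X) + H(Y) - H(X,Y) = 1.1 + 1.94 - 2.71 = 0.33

0.33 bits


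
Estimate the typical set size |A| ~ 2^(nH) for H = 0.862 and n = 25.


log2|A_typical| = nH = 25 * 0.862 = 21.55, so |A_typical| ~ 2^21.55 = 3.070e+06

3.070e+06


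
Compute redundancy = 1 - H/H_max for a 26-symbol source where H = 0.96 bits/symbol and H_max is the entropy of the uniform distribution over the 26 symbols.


H_max = log2(K) = log2(26) = 4.7004 bits/symbol. Redundancy = 1 - H/H_max = 1 - 0.96/4.7004 = 1 - 0.2042 = 0.7958

0.7958


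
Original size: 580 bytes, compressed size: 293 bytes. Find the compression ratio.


Ratio = original / compressed = 580 / 293 = 1.9795

1.9795


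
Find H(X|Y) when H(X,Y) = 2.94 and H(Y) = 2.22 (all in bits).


H(X|Y) = H(X,Y) - H(Y) = 2.94 - 2.22 = 0.72

0.72 bits


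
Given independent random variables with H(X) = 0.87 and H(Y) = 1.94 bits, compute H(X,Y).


For independent variables, H(X,Y) = H(X) + H(Y) = 0.87 + 1.94 = 2.81

2.81 bits


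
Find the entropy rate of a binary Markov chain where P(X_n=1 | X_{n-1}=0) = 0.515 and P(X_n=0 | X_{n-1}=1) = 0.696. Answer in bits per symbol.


Stationary distribution: pi_0 = p10/(p01+p10) = 0.5747, pi_1 = 0.4253. Entropy rate H' = pi_0*H(p01) + pi_1*H(p10) = 0.5747*0.9994 + 0.4253*0.8861 = 0.9512

0.9512 bits/symbol


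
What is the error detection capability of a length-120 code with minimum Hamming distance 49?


Detection capability = d_min - 1 = 49 - 1 = 48

48 errors


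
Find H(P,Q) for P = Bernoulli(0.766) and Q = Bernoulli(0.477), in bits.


H(P,Q) = -p*log2(q) - (1-p)*log2(1-q). -0.766*log2(0.477) = 0.818041; -0.234*log2(0.523) = 0.218817. H(P,Q) = 0.818041 + 0.218817 = 1.0369

1.0369 bits


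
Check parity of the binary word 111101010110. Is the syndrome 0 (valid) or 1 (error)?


Syndrome = XOR of all bits = 1 XOR 1 XOR 1 XOR 1 XOR 0 XOR 1 XOR 0 XOR 1 XOR 0 XOR 1 XOR 1 XOR 0 = 0

0


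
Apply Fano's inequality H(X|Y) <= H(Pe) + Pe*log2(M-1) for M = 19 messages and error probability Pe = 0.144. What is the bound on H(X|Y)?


H(Pe) = -Pe*log2(Pe) - (1-Pe)*log2(1-Pe) = -0.144*log2(0.144) - 0.856*log2(0.856) = 0.402604 + 0.192016 = 0.5946. Pe*log2(M-1) = 0.144*log2(18) = 0.600469. Bound = H(Pe) + Pe*log2(M-1) = 0.402604 + 0.192016 + 0.600469 = 1.1951

1.1951 bits


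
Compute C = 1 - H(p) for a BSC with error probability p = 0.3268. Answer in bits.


H(p) = -p*log2(p) - (1-p)*log2(1-p) = -0.3268*log2(0.3268) - 0.6732*log2(0.6732) = 0.527298 + 0.384325 = 0.9116. C = 1 - H(p) = 1 - 0.9116 = 0.0884

0.0884 bits


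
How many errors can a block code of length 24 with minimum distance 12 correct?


Correction capability = floor((d-1)/2) = floor((12-1)/2) = 5

5 errors


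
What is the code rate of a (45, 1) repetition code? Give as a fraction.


Rate = k/n = 1/45

1/45


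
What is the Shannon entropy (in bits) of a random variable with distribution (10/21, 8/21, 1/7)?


H = -sum(p_i * log2(p_i)). Terms: -(10/21)*log2(10/21) = 0.509709; -(8/21)*log2(8/21) = 0.530407; -(1/7)*log2(1/7) = 0.401051. H = 0.509709 + 0.530407 + 0.401051 = 1.4412

1.4412 bits


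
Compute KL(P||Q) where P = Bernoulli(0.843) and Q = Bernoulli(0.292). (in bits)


KL = p*log2(p/q) + (1-p)*log2((1-p)/(1-q)) = 0.843*log2(0.843/0.292) + 0.157*log2(0.157/0.708) = 0.9483

0.9483 bits


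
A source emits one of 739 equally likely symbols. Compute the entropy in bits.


H = log2(n) = log2(739) = 9.5294

9.5294 bits


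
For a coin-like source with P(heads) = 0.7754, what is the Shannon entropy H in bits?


H = -p*log2(p) - (1-p)*log2(1-p). -0.7754*log2(0.7754) = 0.284562; -0.2246*log2(0.2246) = 0.483916. H = 0.284562 + 0.483916 = 0.7685

0.7685 bits


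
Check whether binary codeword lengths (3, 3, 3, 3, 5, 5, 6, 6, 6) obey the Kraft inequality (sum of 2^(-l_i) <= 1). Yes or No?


Kraft sum = sum(2^(-l_i)) = 0.6094, need <= 1. Result: satisfied (a binary prefix-free code with these lengths exists)

Yes


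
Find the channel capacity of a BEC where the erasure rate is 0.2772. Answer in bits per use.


C = 1 - epsilon = 1 - 0.2772 = 0.7228

0.7228 bits


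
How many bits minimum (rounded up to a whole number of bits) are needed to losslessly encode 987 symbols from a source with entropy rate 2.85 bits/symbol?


Minimum bits >= n * H = 987 * 2.85 = 2812.95, rounded up to a whole number of bits = 2813

2813 bits


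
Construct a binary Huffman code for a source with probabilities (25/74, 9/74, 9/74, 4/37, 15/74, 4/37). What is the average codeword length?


Huffman construction (repeatedly merge the two least-probable nodes; each merge adds 1 bit to every symbol beneath it): 4/37 + 4/37 = 8/37; 9/74 + 9/74 = 9/37; 15/74 + 8/37 = 31/74; 9/37 + 25/74 = 43/74; 31/74 + 43/74 = 1. Resulting codeword lengths (in the order the probabilities were given): (2, 3, 3, 3, 2, 3). L_avg = sum(p_i * l_i) = 25/74*2 + 9/74*3 + 9/74*3 + 4/37*3 + 15/74*2 + 4/37*3 = 91/37 = 2.4595

2.4595 bits


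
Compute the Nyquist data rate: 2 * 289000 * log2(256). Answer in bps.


Rate = 2 * B * log2(M) = 2 * 289000 * 8.0 = 4624000.0

4624000.0 bps


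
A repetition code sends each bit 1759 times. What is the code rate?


Rate = k/n = 1/1759

1/1759


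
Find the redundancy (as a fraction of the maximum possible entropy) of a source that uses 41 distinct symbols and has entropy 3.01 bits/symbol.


H_max = log2(K) = log2(41) = 5.3576 bits/symbol. Redundancy = 1 - H/H_max = 1 - 3.01/5.3576 = 1 - 0.5618 = 0.4382

0.4382


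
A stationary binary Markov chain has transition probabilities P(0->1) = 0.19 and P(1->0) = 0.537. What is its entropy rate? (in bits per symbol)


Stationary distribution: pi_0 = p10/(p01+p10) = 0.7387, pi_1 = 0.2613. Entropy rate H' = pi_0*H(p01) + pi_1*H(p10) = 0.7387*0.7015 + 0.2613*0.996 = 0.7785

0.7785 bits/symbol


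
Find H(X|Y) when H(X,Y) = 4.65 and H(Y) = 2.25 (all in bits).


H(X|Y) = H(X,Y) - H(Y) = 4.65 - 2.25 = 2.4

2.4 bits


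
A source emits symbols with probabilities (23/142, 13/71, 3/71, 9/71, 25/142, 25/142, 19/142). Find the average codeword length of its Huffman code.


Huffman construction (repeatedly merge the two least-probable nodes; each merge adds 1 bit to every symbol beneath it): 3/71 + 9/71 = 12/71; 19/142 + 23/142 = 21/71; 12/71 + 25/142 = 49/142; 25/142 + 13/71 = 51/142; 21/71 + 49/142 = 91/142; 51/142 + 91/142 = 1. Resulting codeword lengths (in the order the probabilities were given): (3, 2, 4, 4, 3, 2, 3). L_avg = sum(p_i * l_i) = 23/142*3 + 13/71*2 + 3/71*4 + 9/71*4 + 25/142*3 + 25/142*2 + 19/142*3 = 399/142 = 2.8099

2.8099 bits


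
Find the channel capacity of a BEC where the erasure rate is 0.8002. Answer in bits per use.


C = 1 - epsilon = 1 - 0.8002 = 0.1998

0.1998 bits


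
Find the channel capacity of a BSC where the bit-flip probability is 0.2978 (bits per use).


H(p) = -p*log2(p) - (1-p)*log2(1-p) = -0.2978*log2(0.2978) - 0.7022*log2(0.7022) = 0.520431 + 0.358154 = 0.8786. C = 1 - H(p) = 1 - 0.8786 = 0.1214

0.1214 bits


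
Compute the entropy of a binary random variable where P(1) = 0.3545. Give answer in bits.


H = -p*log2(p) - (1-p)*log2(1-p). -0.3545*log2(0.3545) = 0.530383; -0.6455*log2(0.6455) = 0.407640. H = 0.530383 + 0.407640 = 0.938

0.938 bits


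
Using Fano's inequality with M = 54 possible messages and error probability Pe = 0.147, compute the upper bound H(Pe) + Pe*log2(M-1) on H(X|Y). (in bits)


H(Pe) = -Pe*log2(Pe) - (1-Pe)*log2(1-Pe) = -0.147*log2(0.147) - 0.853*log2(0.853) = 0.406618 + 0.195663 = 0.6023. Pe*log2(M-1) = 0.147*log2(53) = 0.842004. Bound = H(Pe) + Pe*log2(M-1) = 0.406618 + 0.195663 + 0.842004 = 1.4443

1.4443 bits


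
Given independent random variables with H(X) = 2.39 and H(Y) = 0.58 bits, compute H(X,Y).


For independent variables, H(X,Y) = H(X) + H(Y) = 2.39 + 0.58 = 2.97

2.97 bits


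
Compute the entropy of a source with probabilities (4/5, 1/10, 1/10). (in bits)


H = -sum(p_i * log2(p_i)). Terms: -(4/5)*log2(4/5) = 0.257542; -(1/10)*log2(1/10) = 0.332193; -(1/10)*log2(1/10) = 0.332193. H = 0.257542 + 0.332193 + 0.332193 = 0.9219

0.9219 bits


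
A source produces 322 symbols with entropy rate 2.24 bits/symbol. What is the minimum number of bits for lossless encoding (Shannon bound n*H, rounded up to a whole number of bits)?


Minimum bits >= n * H = 322 * 2.24 = 721.28, rounded up to a whole number of bits = 722

722 bits


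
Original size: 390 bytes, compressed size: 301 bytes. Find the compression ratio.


Ratio = original / compressed = 390 / 301 = 1.2957

1.2957


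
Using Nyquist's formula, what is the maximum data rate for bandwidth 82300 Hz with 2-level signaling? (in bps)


Rate = 2 * B * log2(M) = 2 * 82300 * 1.0 = 164600.0

164600.0 bps


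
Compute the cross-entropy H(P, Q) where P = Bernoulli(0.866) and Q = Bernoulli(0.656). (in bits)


H(P,Q) = -p*log2(q) - (1-p)*log2(1-q). -0.866*log2(0.656) = 0.526729; -0.134*log2(0.344) = 0.206296. H(P,Q) = 0.526729 + 0.206296 = 0.733

0.733 bits


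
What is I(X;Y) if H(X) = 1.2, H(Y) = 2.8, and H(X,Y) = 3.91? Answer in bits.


I(X;Y) = H(X) + H(Y) - H(X,Y) = 1.2 + 2.8 - 3.91 = 0.09

0.09 bits


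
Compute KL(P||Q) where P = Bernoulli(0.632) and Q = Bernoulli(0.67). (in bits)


KL = p*log2(p/q) + (1-p)*log2((1-p)/(1-q)) = 0.632*log2(0.632/0.67) + 0.368*log2(0.368/0.33) = 0.0046

0.0046 bits


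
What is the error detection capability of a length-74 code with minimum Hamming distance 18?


Detection capability = d_min - 1 = 18 - 1 = 17

17 errors


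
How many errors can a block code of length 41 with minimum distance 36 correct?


Correction capability = floor((d-1)/2) = floor((36-1)/2) = 17

17 errors


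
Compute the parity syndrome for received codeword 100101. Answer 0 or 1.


Syndrome = XOR of all bits = 1 XOR 0 XOR 0 XOR 1 XOR 0 XOR 1 = 1

1


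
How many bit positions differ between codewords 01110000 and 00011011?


Count differing positions: . ^ ^ . ^ . ^ ^ = 5 differences

5


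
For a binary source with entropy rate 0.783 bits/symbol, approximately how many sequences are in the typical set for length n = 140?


log2|A_typical| = nH = 140 * 0.783 = 109.62, so |A_typical| ~ 2^109.62 = 9.975e+32

9.975e+32


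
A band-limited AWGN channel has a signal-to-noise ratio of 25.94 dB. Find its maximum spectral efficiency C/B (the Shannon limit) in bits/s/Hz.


SNR_linear = 10^(25.94/10) = 392.6449; C/B = log2(1 + SNR_linear) = log2(1 + 392.6449) = 8.6208

8.6208 bits/s/Hz


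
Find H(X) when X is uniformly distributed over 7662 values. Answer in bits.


H = log2(n) = log2(7662) = 12.9035

12.9035 bits


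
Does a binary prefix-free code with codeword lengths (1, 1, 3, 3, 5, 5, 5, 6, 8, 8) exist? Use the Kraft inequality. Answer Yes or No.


Kraft sum = sum(2^(-l_i)) = 1.3672, need <= 1. Result: violated (a binary prefix-free code with these lengths cannot exist)

No


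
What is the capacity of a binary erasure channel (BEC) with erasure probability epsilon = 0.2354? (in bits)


C = 1 - epsilon = 1 - 0.2354 = 0.7646

0.7646 bits


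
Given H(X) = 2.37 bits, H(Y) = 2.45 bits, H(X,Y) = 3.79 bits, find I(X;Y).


I(X;Y) = H(X) + H(Y) - H(X,Y) = 2.37 + 2.45 - 3.79 = 1.03

1.03 bits


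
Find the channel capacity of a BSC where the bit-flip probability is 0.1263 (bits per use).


H(p) = -p*log2(p) - (1-p)*log2(1-p) = -0.1263*log2(0.1263) - 0.8737*log2(0.8737) = 0.377015 + 0.170188 = 0.5472. C = 1 - H(p) = 1 - 0.5472 = 0.4528

0.4528 bits


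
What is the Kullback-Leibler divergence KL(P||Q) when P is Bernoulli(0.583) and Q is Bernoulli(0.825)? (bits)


KL = p*log2(p/q) + (1-p)*log2((1-p)/(1-q)) = 0.583*log2(0.583/0.825) + 0.417*log2(0.417/0.175) = 0.2303

0.2303 bits


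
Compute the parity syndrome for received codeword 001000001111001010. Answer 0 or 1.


Syndrome = XOR of all bits = 0 XOR 0 XOR 1 XOR 0 XOR 0 XOR 0 XOR 0 XOR 0 XOR 1 XOR 1 XOR 1 XOR 1 XOR 0 XOR 0 XOR 1 XOR 0 XOR 1 XOR 0 = 1

1


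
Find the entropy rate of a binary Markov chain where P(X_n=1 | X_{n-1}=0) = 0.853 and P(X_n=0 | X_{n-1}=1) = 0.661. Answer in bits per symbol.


Stationary distribution: pi_0 = p10/(p01+p10) = 0.4366, pi_1 = 0.5634. Entropy rate H' = pi_0*H(p01) + pi_1*H(p10) = 0.4366*0.6023 + 0.5634*0.9239 = 0.7835

0.7835 bits/symbol


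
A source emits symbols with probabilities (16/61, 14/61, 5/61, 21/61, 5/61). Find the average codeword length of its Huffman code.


Huffman construction (repeatedly merge the two least-probable nodes; each merge adds 1 bit to every symbol beneath it): 5/61 + 5/61 = 10/61; 10/61 + 14/61 = 24/61; 16/61 + 21/61 = 37/61; 24/61 + 37/61 = 1. Resulting codeword lengths (in the order the probabilities were given): (2, 2, 3, 2, 3). L_avg = sum(p_i * l_i) = 16/61*2 + 14/61*2 + 5/61*3 + 21/61*2 + 5/61*3 = 132/61 = 2.1639

2.1639 bits


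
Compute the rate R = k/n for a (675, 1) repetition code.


Rate = k/n = 1/675

1/675


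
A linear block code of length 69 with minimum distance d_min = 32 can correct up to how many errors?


Correction capability = floor((d-1)/2) = floor((32-1)/2) = 15

15 errors


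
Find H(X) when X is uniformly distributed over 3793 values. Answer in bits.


H = log2(n) = log2(3793) = 11.8891

11.8891 bits


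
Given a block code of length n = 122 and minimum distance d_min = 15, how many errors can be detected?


Detection capability = d_min - 1 = 15 - 1 = 14

14 errors


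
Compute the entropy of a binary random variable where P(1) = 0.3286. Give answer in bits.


H = -p*log2(p) - (1-p)*log2(1-p). -0.3286*log2(0.3286) = 0.527599; -0.6714*log2(0.6714) = 0.385891. H = 0.527599 + 0.385891 = 0.9135

0.9135 bits


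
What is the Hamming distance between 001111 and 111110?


Count differing positions: ^ ^ . . . ^ = 3 differences

3


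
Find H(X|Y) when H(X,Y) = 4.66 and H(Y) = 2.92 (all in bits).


H(X|Y) = H(X,Y) - H(Y) = 4.66 - 2.92 = 1.74

1.74 bits


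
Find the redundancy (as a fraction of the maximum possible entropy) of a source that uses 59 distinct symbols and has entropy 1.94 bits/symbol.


H_max = log2(K) = log2(59) = 5.8826 bits/symbol. Redundancy = 1 - H/H_max = 1 - 1.94/5.8826 = 1 - 0.3298 = 0.6702

0.6702


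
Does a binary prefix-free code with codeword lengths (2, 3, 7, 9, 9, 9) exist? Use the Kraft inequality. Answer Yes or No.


Kraft sum = sum(2^(-l_i)) = 0.3887, need <= 1. Result: satisfied (a binary prefix-free code with these lengths exists)

Yes


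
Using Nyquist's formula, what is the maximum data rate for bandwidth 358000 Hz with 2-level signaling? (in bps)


Rate = 2 * B * log2(M) = 2 * 358000 * 1.0 = 716000.0

716000.0 bps


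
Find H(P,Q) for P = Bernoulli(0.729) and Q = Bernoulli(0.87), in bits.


H(P,Q) = -p*log2(q) - (1-p)*log2(1-q). -0.729*log2(0.87) = 0.146465; -0.271*log2(0.13) = 0.797666. H(P,Q) = 0.146465 + 0.797666 = 0.9441

0.9441 bits


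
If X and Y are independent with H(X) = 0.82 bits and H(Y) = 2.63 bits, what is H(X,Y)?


For independent variables, H(X,Y) = H(X) + H(Y) = 0.82 + 2.63 = 3.45

3.45 bits


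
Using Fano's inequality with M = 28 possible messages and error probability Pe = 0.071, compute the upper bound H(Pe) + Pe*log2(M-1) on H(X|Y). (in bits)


H(Pe) = -Pe*log2(Pe) - (1-Pe)*log2(1-Pe) = -0.071*log2(0.071) - 0.929*log2(0.929) = 0.270939 + 0.098706 = 0.3696. Pe*log2(M-1) = 0.071*log2(27) = 0.337597. Bound = H(Pe) + Pe*log2(M-1) = 0.270939 + 0.098706 + 0.337597 = 0.7072

0.7072 bits


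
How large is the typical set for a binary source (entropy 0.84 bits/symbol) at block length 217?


log2|A_typical| = nH = 217 * 0.84 = 182.28, so |A_typical| ~ 2^182.28 = 7.443e+54

7.443e+54


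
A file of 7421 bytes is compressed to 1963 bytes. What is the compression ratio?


Ratio = original / compressed = 7421 / 1963 = 3.7804

3.7804


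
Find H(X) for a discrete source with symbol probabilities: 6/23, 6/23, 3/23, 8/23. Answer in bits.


H = -sum(p_i * log2(p_i)). Terms: -(6/23)*log2(6/23) = 0.505722; -(6/23)*log2(6/23) = 0.505722; -(3/23)*log2(3/23) = 0.383296; -(8/23)*log2(8/23) = 0.529935. H = 0.505722 + 0.505722 + 0.383296 + 0.529935 = 1.9247

1.9247 bits


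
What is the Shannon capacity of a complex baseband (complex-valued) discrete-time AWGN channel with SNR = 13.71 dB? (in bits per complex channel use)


SNR_linear = 10^(13.71/10) = 23.4963; C = log2(1 + SNR_linear) = log2(1 + 23.4963) = 4.6145

4.6145 bits/channel use


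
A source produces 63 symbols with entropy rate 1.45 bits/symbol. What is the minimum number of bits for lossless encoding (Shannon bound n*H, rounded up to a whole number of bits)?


Minimum bits >= n * H = 63 * 1.45 = 91.35, rounded up to a whole number of bits = 92

92 bits


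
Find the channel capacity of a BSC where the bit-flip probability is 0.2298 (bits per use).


H(p) = -p*log2(p) - (1-p)*log2(1-p) = -0.2298*log2(0.2298) - 0.7702*log2(0.7702) = 0.487532 + 0.290130 = 0.7777. C = 1 - H(p) = 1 - 0.7777 = 0.2223

0.2223 bits


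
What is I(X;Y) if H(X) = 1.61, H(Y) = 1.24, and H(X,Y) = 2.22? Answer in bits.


I(X;Y) = H(X) + H(Y) - H(X,Y) = 1.61 + 1.24 - 2.22 = 0.63

0.63 bits


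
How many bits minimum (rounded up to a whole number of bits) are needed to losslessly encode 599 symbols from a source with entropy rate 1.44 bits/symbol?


Minimum bits >= n * H = 599 * 1.44 = 862.56, rounded up to a whole number of bits = 863

863 bits


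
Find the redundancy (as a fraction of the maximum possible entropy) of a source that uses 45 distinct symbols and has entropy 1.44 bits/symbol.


H_max = log2(K) = log2(45) = 5.4919 bits/symbol. Redundancy = 1 - H/H_max = 1 - 1.44/5.4919 = 1 - 0.2622 = 0.7378

0.7378


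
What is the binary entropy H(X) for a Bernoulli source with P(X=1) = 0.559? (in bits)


H = -p*log2(p) - (1-p)*log2(1-p). -0.559*log2(0.559) = 0.469046; -0.441*log2(0.441) = 0.520887. H = 0.469046 + 0.520887 = 0.9899

0.9899 bits


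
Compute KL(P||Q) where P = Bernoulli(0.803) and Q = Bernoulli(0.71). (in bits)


KL = p*log2(p/q) + (1-p)*log2((1-p)/(1-q)) = 0.803*log2(0.803/0.71) + 0.197*log2(0.197/0.29) = 0.0327

0.0327 bits


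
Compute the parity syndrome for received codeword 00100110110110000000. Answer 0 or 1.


Syndrome = XOR of all bits = 0 XOR 0 XOR 1 XOR 0 XOR 0 XOR 1 XOR 1 XOR 0 XOR 1 XOR 1 XOR 0 XOR 1 XOR 1 XOR 0 XOR 0 XOR 0 XOR 0 XOR 0 XOR 0 XOR 0 = 1

1


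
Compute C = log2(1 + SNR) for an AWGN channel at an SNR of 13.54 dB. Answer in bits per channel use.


SNR_linear = 10^(13.54/10) = 22.5944; C = log2(1 + SNR_linear) = log2(1 + 22.5944) = 4.5604

4.5604 bits/channel use


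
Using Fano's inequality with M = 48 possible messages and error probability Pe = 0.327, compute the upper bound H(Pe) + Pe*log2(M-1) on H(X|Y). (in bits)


H(Pe) = -Pe*log2(Pe) - (1-Pe)*log2(1-Pe) = -0.327*log2(0.327) - 0.673*log2(0.673) = 0.527332 + 0.384499 = 0.9118. Pe*log2(M-1) = 0.327*log2(47) = 1.816351. Bound = H(Pe) + Pe*log2(M-1) = 0.527332 + 0.384499 + 1.816351 = 2.7282

2.7282 bits


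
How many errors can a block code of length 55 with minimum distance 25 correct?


Correction capability = floor((d-1)/2) = floor((25-1)/2) = 12

12 errors


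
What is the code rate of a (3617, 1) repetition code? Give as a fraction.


Rate = k/n = 1/3617

1/3617


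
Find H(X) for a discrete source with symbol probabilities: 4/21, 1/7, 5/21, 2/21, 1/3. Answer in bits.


H = -sum(p_i * log2(p_i)). Terms: -(4/21)*log2(4/21) = 0.455680; -(1/7)*log2(1/7) = 0.401051; -(5/21)*log2(5/21) = 0.492950; -(2/21)*log2(2/21) = 0.323078; -(1/3)*log2(1/3) = 0.528321. H = 0.455680 + 0.401051 + 0.492950 + 0.323078 + 0.528321 = 2.2011

2.2011 bits


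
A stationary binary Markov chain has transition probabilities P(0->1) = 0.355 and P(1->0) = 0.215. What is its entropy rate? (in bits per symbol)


Stationary distribution: pi_0 = p10/(p01+p10) = 0.3772, pi_1 = 0.6228. Entropy rate H' = pi_0*H(p01) + pi_1*H(p10) = 0.3772*0.9385 + 0.6228*0.7509 = 0.8217

0.8217 bits/symbol


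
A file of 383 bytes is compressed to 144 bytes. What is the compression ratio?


Ratio = original / compressed = 383 / 144 = 2.6597

2.6597


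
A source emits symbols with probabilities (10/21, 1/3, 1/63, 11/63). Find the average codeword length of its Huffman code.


Huffman construction (repeatedly merge the two least-probable nodes; each merge adds 1 bit to every symbol beneath it): 1/63 + 11/63 = 4/21; 4/21 + 1/3 = 11/21; 10/21 + 11/21 = 1. Resulting codeword lengths (in the order the probabilities were given): (1, 2, 3, 3). L_avg = sum(p_i * l_i) = 10/21*1 + 1/3*2 + 1/63*3 + 11/63*3 = 12/7 = 1.7143

1.7143 bits


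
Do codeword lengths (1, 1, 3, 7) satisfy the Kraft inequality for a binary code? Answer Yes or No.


Kraft sum = sum(2^(-l_i)) = 1.1328, need <= 1. Result: violated (a binary prefix-free code with these lengths cannot exist)

No


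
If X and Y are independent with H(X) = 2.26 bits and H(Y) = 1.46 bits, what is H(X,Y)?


For independent variables, H(X,Y) = H(X) + H(Y) = 2.26 + 1.46 = 3.72

3.72 bits


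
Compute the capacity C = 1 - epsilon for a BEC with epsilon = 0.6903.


C = 1 - epsilon = 1 - 0.6903 = 0.3097

0.3097 bits


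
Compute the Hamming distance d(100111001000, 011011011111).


Count differing positions: ^ ^ ^ ^ . . . ^ . ^ ^ ^ = 8 differences

8


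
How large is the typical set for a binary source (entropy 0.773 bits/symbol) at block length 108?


log2|A_typical| = nH = 108 * 0.773 = 83.484, so |A_typical| ~ 2^83.484 = 1.353e+25

1.353e+25


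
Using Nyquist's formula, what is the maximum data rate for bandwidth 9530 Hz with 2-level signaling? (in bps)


Rate = 2 * B * log2(M) = 2 * 9530 * 1.0 = 19060.0

19060.0 bps


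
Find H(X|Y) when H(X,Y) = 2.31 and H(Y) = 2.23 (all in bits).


H(X|Y) = H(X,Y) - H(Y) = 2.31 - 2.23 = 0.08

0.08 bits


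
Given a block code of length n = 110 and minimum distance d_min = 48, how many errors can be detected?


Detection capability = d_min - 1 = 48 - 1 = 47

47 errors


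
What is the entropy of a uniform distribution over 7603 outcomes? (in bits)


H = log2(n) = log2(7603) = 12.8924

12.8924 bits


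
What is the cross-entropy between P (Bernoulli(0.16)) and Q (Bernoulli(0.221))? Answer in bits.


H(P,Q) = -p*log2(q) - (1-p)*log2(1-q). -0.16*log2(0.221) = 0.348461; -0.84*log2(0.779) = 0.302656. H(P,Q) = 0.348461 + 0.302656 = 0.6511

0.6511 bits


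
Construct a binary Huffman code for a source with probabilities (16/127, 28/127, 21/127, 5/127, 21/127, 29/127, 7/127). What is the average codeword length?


Huffman construction (repeatedly merge the two least-probable nodes; each merge adds 1 bit to every symbol beneath it): 5/127 + 7/127 = 12/127; 12/127 + 16/127 = 28/127; 21/127 + 21/127 = 42/127; 28/127 + 28/127 = 56/127; 29/127 + 42/127 = 71/127; 56/127 + 71/127 = 1. Resulting codeword lengths (in the order the probabilities were given): (3, 2, 3, 4, 3, 2, 4). L_avg = sum(p_i * l_i) = 16/127*3 + 28/127*2 + 21/127*3 + 5/127*4 + 21/127*3 + 29/127*2 + 7/127*4 = 336/127 = 2.6457

2.6457 bits


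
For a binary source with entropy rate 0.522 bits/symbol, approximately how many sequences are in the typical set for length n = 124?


log2|A_typical| = nH = 124 * 0.522 = 64.728, so |A_typical| ~ 2^64.728 = 3.055e+19

3.055e+19


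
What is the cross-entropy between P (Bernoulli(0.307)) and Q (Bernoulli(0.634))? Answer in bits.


H(P,Q) = -p*log2(q) - (1-p)*log2(1-q). -0.307*log2(0.634) = 0.201836; -0.693*log2(0.366) = 1.004909. H(P,Q) = 0.201836 + 1.004909 = 1.2067

1.2067 bits


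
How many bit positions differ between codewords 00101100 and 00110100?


Count differing positions: . . . ^ ^ . . . = 2 differences

2


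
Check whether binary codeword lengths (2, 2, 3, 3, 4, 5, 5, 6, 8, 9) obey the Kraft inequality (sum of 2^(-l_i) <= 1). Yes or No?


Kraft sum = sum(2^(-l_i)) = 0.8965, need <= 1. Result: satisfied (a binary prefix-free code with these lengths exists)

Yes


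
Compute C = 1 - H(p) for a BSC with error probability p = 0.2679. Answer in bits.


H(p) = -p*log2(p) - (1-p)*log2(1-p) = -0.2679*log2(0.2679) - 0.7321*log2(0.7321) = 0.509073 + 0.329363 = 0.8384. C = 1 - H(p) = 1 - 0.8384 = 0.1616

0.1616 bits


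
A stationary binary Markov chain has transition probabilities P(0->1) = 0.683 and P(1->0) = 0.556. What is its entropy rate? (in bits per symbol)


Stationary distribution: pi_0 = p10/(p01+p10) = 0.4487, pi_1 = 0.5513. Entropy rate H' = pi_0*H(p01) + pi_1*H(p10) = 0.4487*0.9011 + 0.5513*0.9909 = 0.9506

0.9506 bits/symbol


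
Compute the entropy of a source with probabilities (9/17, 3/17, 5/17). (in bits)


H = -sum(p_i * log2(p_i)). Terms: -(9/17)*log2(9/17) = 0.485755; -(3/17)*log2(3/17) = 0.441618; -(5/17)*log2(5/17) = 0.519275. H = 0.485755 + 0.441618 + 0.519275 = 1.4466

1.4466 bits


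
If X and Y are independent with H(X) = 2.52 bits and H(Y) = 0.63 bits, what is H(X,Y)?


For independent variables, H(X,Y) = H(X) + H(Y) = 2.52 + 0.63 = 3.15

3.15 bits


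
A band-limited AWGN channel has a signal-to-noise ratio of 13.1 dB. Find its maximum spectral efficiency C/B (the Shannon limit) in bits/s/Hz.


SNR_linear = 10^(13.1/10) = 20.4174; C/B = log2(1 + SNR_linear) = log2(1 + 20.4174) = 4.4207

4.4207 bits/s/Hz


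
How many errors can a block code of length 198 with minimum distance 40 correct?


Correction capability = floor((d-1)/2) = floor((40-1)/2) = 19

19 errors


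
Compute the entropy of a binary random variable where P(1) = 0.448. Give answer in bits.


H = -p*log2(p) - (1-p)*log2(1-p). -0.448*log2(0.448) = 0.518976; -0.552*log2(0.552) = 0.473207. H = 0.518976 + 0.473207 = 0.9922

0.9922 bits


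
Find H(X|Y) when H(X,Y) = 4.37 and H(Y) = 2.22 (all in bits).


H(X|Y) = H(X,Y) - H(Y) = 4.37 - 2.22 = 2.15

2.15 bits


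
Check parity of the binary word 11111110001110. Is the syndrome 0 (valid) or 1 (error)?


Syndrome = XOR of all bits = 1 XOR 1 XOR 1 XOR 1 XOR 1 XOR 1 XOR 1 XOR 0 XOR 0 XOR 0 XOR 1 XOR 1 XOR 1 XOR 0 = 0

0


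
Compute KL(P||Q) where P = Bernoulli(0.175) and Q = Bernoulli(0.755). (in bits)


KL = p*log2(p/q) + (1-p)*log2((1-p)/(1-q)) = 0.175*log2(0.175/0.755) + 0.825*log2(0.825/0.245) = 1.076

1.076 bits


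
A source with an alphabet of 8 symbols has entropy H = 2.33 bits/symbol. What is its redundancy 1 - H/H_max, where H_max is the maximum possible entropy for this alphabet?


H_max = log2(K) = log2(8) = 3.0 bits/symbol. Redundancy = 1 - H/H_max = 1 - 2.33/3.0 = 1 - 0.7767 = 0.2233

0.2233


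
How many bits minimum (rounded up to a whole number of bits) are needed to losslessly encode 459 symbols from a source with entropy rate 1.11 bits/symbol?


Minimum bits >= n * H = 459 * 1.11 = 509.49, rounded up to a whole number of bits = 510

510 bits


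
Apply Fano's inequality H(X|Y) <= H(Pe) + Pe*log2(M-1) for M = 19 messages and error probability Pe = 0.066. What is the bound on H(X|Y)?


H(Pe) = -Pe*log2(Pe) - (1-Pe)*log2(1-Pe) = -0.066*log2(0.066) - 0.934*log2(0.934) = 0.258812 + 0.092004 = 0.3508. Pe*log2(M-1) = 0.066*log2(18) = 0.275215. Bound = H(Pe) + Pe*log2(M-1) = 0.258812 + 0.092004 + 0.275215 = 0.626

0.626 bits


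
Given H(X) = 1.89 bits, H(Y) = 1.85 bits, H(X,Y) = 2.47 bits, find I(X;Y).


I(X;Y) = H(X) + H(Y) - H(X,Y) = 1.89 + 1.85 - 2.47 = 1.27

1.27 bits
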